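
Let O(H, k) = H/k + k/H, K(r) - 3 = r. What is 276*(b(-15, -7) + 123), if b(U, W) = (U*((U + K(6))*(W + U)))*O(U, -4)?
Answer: -2161080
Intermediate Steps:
K(r) = 3 + r
b(U, W) = U*(9 + U)*(U + W)*(-4/U - U/4) (b(U, W) = (U*((U + (3 + 6))*(W + U)))*(U/(-4) - 4/U) = (U*((U + 9)*(U + W)))*(U*(-1/4) - 4/U) = (U*((9 + U)*(U + W)))*(-U/4 - 4/U) = (U*(9 + U)*(U + W))*(-4/U - U/4) = U*(9 + U)*(U + W)*(-4/U - U/4))
276*(b(-15, -7) + 123) = 276*((-16 - 1*(-15)**2)*((-15)**2 + 9*(-15) + 9*(-7) - 15*(-7))/4 + 123) = 276*((-16 - 1*225)*(225 - 135 - 63 + 105)/4 + 123) = 276*((1/4)*(-16 - 225)*132 + 123) = 276*((1/4)*(-241)*132 + 123) = 276*(-7953 + 123) = 276*(-7830) = -2161080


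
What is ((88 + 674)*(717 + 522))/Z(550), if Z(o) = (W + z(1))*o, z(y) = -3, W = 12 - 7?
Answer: 472059/550 ≈ 858.29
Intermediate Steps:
W = 5
Z(o) = 2*o (Z(o) = (5 - 3)*o = 2*o)
((88 + 674)*(717 + 522))/Z(550) = ((88 + 674)*(717 + 522))/((2*550)) = (762*1239)/1100 = 944118*(1/1100) = 472059/550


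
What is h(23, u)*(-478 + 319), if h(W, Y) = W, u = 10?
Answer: -3657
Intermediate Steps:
h(23, u)*(-478 + 319) = 23*(-478 + 319) = 23*(-159) = -3657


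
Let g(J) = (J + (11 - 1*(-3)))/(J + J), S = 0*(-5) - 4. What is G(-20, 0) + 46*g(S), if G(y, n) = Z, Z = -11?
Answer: -137/2 ≈ -68.500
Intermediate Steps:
G(y, n) = -11
S = -4 (S = 0 - 4 = -4)
g(J) = (14 + J)/(2*J) (g(J) = (J + (11 + 3))/((2*J)) = (J + 14)*(1/(2*J)) = (14 + J)*(1/(2*J)) = (14 + J)/(2*J))
G(-20, 0) + 46*g(S) = -11 + 46*((½)*(14 - 4)/(-4)) = -11 + 46*((½)*(-¼)*10) = -11 + 46*(-5/4) = -11 - 115/2 = -137/2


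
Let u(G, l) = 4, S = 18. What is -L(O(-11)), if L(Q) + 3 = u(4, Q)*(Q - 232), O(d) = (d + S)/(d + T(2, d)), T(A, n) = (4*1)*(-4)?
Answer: 25165/27 ≈ 932.04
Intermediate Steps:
T(A, n) = -16 (T(A, n) = 4*(-4) = -16)
O(d) = (18 + d)/(-16 + d) (O(d) = (d + 18)/(d - 16) = (18 + d)/(-16 + d))
L(Q) = -931 + 4*Q (L(Q) = -3 + 4*(Q - 232) = -3 + 4*(-232 + Q) = -3 + (-928 + 4*Q) = -931 + 4*Q)
-L(O(-11)) = -(-931 + 4*((18 - 11)/(-16 - 11))) = -(-931 + 4*(7/(-27))) = -(-931 + 4*(-1/27*7)) = -(-931 + 4*(-7/27)) = -(-931 - 28/27) = -1*(-25165/27) = 25165/27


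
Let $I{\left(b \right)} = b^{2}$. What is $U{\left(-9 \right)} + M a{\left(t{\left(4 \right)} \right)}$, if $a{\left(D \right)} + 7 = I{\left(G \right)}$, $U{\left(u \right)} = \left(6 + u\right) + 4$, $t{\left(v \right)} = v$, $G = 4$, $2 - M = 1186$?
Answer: $-10655$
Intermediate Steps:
$M = -1184$ ($M = 2 - 1186 = -1184$)
$U{\left(u \right)} = 10 + u$
$a{\left(D \right)} = 9$ ($a{\left(D \right)} = -7 + 4^{2} = -7 + 16 = 9$)
$U{\left(-9 \right)} + M a{\left(t{\left(4 \right)} \right)} = \left(10 - 9\right) - 10656 = 1 - 10656 = -10655$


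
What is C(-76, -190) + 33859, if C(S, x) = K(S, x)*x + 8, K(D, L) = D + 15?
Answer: 45457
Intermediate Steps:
K(D, L) = 15 + D
C(S, x) = 8 + x*(15 + S) (C(S, x) = (15 + S)*x + 8 = x*(15 + S) + 8 = 8 + x*(15 + S))
C(-76, -190) + 33859 = (8 - 190*(15 - 76)) + 33859 = (8 - 190*(-61)) + 33859 = (8 + 11590) + 33859 = 11598 + 33859 = 45457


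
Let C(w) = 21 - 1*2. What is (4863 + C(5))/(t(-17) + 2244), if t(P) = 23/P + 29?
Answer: 41497/19309 ≈ 2.1491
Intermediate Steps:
C(w) = 19 (C(w) = 21 - 2 = 19)
t(P) = 29 + 23/P
(4863 + C(5))/(t(-17) + 2244) = (4863 + 19)/((29 + 23/(-17)) + 2244) = 4882/((29 + 23*(-1/17)) + 2244) = 4882/((29 - 23/17) + 2244) = 4882/(470/17 + 2244) = 4882/(38618/17) = 4882*(17/38618) = 41497/19309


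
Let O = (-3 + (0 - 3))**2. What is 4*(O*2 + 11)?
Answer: 332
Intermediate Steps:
O = 36 (O = (-3 - 3)**2 = (-6)**2 = 36)
4*(O*2 + 11) = 4*(36*2 + 11) = 4*(72 + 11) = 4*83 = 332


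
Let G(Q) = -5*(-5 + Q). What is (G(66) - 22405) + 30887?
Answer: 8177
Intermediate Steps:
G(Q) = 25 - 5*Q
(G(66) - 22405) + 30887 = ((25 - 5*66) - 22405) + 30887 = ((25 - 330) - 22405) + 30887 = (-305 - 22405) + 30887 = -22710 + 30887 = 8177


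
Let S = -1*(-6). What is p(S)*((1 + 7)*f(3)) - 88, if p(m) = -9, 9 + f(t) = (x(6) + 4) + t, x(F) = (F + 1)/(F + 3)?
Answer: 0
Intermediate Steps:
S = 6
x(F) = (1 + F)/(3 + F)
f(t) = -38/9 + t (f(t) = -9 + (((1 + 6)/(3 + 6) + 4) + t) = -9 + ((7/9 + 4) + t) = -9 + (43/9 + t) = -38/9 + t)
p(S)*((1 + 7)*f(3)) - 88 = -9*(1 + 7)*(-38/9 + 3) - 88 = -72*(-11)/9 - 88 = -9*(-88/9) - 88 = 88 - 88 = 0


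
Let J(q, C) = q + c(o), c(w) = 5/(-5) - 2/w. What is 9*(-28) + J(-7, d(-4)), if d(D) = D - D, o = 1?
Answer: -262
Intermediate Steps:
c(w) = -1 - 2/w (c(w) = 5*(-⅕) - 2/w = -1 - 2/w)
d(D) = 0
J(q, C) = -3 + q (J(q, C) = q + (-2 - 1*1)/1 = q + 1*(-2 - 1) = q + 1*(-3) = q - 3 = -3 + q)
9*(-28) + J(-7, d(-4)) = 9*(-28) + (-3 - 7) = -252 - 10 = -262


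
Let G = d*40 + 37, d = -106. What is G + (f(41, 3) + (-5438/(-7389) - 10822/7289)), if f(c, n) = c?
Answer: -224199074378/53858421 ≈ -4162.8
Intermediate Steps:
G = -4203 (G = -106*40 + 37 = -4240 + 37 = -4203)
G + (f(41, 3) + (-5438/(-7389) - 10822/7289)) = -4203 + (41 + (-5438/(-7389) - 10822/7289)) = -4203 + (41 + (-5438*(-1/7389) - 10822*1/7289)) = -4203 + (41 + (5438/7389 - 10822/7289)) = -4203 + (41 - 40326176/53858421) = -4203 + 2167869085/53858421 = -224199074378/53858421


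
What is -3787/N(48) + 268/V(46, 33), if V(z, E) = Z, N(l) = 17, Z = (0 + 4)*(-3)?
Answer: -12500/51 ≈ -245.10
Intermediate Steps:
Z = -12 (Z = 4*(-3) = -12)
V(z, E) = -12
-3787/N(48) + 268/V(46, 33) = -3787/17 + 268/(-12) = -3787*1/17 + 268*(-1/12) = -3787/17 - 67/3 = -12500/51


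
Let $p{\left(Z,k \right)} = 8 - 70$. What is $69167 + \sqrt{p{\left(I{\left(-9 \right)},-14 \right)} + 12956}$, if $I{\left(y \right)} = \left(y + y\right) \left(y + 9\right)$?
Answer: $69167 + \sqrt{12894} \approx 69281.0$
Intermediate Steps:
$I{\left(y \right)} = 2 y \left(9 + y\right)$
$p{\left(Z,k \right)} = -62$ ($p{\left(Z,k \right)} = 8 - 70 = -62$)
$69167 + \sqrt{p{\left(I{\left(-9 \right)},-14 \right)} + 12956} = 69167 + \sqrt{-62 + 12956} = 69167 + \sqrt{12894}$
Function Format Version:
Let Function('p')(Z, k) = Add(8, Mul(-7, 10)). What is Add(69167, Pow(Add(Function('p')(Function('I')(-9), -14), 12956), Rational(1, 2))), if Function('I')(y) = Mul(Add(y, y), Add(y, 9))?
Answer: Add(69167, Pow(12894, Rational(1, 2))) ≈ 69281.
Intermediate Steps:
Function('I')(y) = Mul(2, y, Add(9, y)) (Function('I')(y) = Mul(Mul(2, y), Add(9, y)) = Mul(2, y, Add(9, y)))
Function('p')(Z, k) = -62 (Function('p')(Z, k) = Add(8, -70) = -62)
Add(69167, Pow(Add(Function('p')(Function('I')(-9), -14), 12956), Rational(1, 2))) = Add(69167, Pow(Add(-62, 12956), Rational(1, 2))) = Add(69167, Pow(12894, Rational(1, 2)))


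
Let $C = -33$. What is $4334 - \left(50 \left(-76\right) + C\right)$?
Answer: $8167$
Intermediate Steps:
$4334 - \left(50 \left(-76\right) + C\right) = 4334 - \left(50 \left(-76\right) - 33\right) = 4334 - \left(-3800 - 33\right) = 4334 - -3833 = 4334 + 3833 = 8167$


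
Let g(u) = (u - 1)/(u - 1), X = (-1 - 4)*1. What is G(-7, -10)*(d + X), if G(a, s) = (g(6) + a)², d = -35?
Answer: -1440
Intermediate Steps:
X = -5 (X = -5*1 = -5)
g(u) = 1 (g(u) = (-1 + u)/(-1 + u) = 1)
G(a, s) = (1 + a)²
G(-7, -10)*(d + X) = (1 - 7)²*(-35 - 5) = (-6)²*(-40) = 36*(-40) = -1440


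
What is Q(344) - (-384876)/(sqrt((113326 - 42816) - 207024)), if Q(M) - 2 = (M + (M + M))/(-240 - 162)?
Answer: -38/67 - 192438*I*sqrt(2786)/9751 ≈ -0.56716 - 1041.7*I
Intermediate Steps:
Q(M) = 2 - M/134 (Q(M) = 2 + (M + (M + M))/(-240 - 162) = 2 + (M + 2*M)/(-402) = 2 + (3*M)*(-1/402) = 2 - M/134)
Q(344) - (-384876)/(sqrt((113326 - 42816) - 207024)) = (2 - 1/134*344) - (-384876)/(sqrt((113326 - 42816) - 207024)) = (2 - 172/67) - (-384876)/(sqrt(70510 - 207024)) = -38/67 - (-384876)/(sqrt(-136514)) = -38/67 - (-384876)/(7*I*sqrt(2786)) = -38/67 - (-384876)*(-I*sqrt(2786)/19502) = -38/67 - 192438*I*sqrt(2786)/9751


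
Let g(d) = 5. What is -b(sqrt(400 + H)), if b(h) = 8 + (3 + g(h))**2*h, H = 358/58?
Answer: -8 - 64*sqrt(341591)/29 ≈ -1297.8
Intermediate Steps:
H = 179/29 (H = 358*(1/58) = 179/29 ≈ 6.1724)
b(h) = 8 + 64*h (b(h) = 8 + (3 + 5)**2*h = 8 + 8**2*h = 8 + 64*h)
-b(sqrt(400 + H)) = -(8 + 64*sqrt(400 + 179/29)) = -(8 + 64*sqrt(11779/29)) = -(8 + 64*(sqrt(341591)/29)) = -(8 + 64*sqrt(341591)/29) = -8 - 64*sqrt(341591)/29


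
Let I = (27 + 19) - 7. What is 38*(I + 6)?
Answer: 1710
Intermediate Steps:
I = 39 (I = 46 - 7 = 39)
38*(I + 6) = 38*(39 + 6) = 38*45 = 1710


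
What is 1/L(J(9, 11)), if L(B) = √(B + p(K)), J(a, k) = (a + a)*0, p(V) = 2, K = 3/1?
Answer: √2/2 ≈ 0.70711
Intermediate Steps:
K = 3 (K = 3*1 = 3)
J(a, k) = 0 (J(a, k) = (2*a)*0 = 0)
L(B) = √(2 + B) (L(B) = √(B + 2) = √(2 + B))
1/L(J(9, 11)) = 1/(√(2 + 0)) = 1/(√2) = √2/2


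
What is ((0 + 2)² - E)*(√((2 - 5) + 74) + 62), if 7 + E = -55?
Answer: 4092 + 66*√71 ≈ 4648.1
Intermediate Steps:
E = -62 (E = -7 - 55 = -62)
((0 + 2)² - E)*(√((2 - 5) + 74) + 62) = ((0 + 2)² - 1*(-62))*(√((2 - 5) + 74) + 62) = (2² + 62)*(√(-3 + 74) + 62) = (4 + 62)*(√71 + 62) = 66*(62 + √71) = 4092 + 66*√71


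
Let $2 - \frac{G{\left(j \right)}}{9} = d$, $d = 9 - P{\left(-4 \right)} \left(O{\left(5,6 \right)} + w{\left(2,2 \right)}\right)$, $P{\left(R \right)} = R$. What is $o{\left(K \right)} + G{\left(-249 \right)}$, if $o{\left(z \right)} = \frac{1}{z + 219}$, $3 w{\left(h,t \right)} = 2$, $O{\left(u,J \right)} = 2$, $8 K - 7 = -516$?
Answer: $- \frac{197629}{1243} \approx -158.99$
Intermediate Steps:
$K = - \frac{509}{8}$ ($K = \frac{7}{8} + \frac{1}{8} \left(-516\right) = \frac{7}{8} - \frac{129}{2} = - \frac{509}{8} \approx -63.625$)
$w{\left(h,t \right)} = \frac{2}{3}$ ($w{\left(h,t \right)} = \frac{1}{3} \cdot 2 = \frac{2}{3}$)
$d = \frac{59}{3}$ ($d = 9 - - 4 \left(2 + \frac{2}{3}\right) = 9 - \left(-4\right) \frac{8}{3} = 9 - - \frac{32}{3} = 9 + \frac{32}{3} = \frac{59}{3} \approx 19.667$)
$o{\left(z \right)} = \frac{1}{219 + z}$
$G{\left(j \right)} = -159$ ($G{\left(j \right)} = 18 - 177 = -159$)
$o{\left(K \right)} + G{\left(-249 \right)} = \frac{1}{219 - \frac{509}{8}} - 159 = \frac{1}{\frac{1243}{8}} - 159 = \frac{8}{1243} - 159 = - \frac{197629}{1243}$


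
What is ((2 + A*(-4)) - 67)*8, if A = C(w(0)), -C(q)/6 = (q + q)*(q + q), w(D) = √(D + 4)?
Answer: 2552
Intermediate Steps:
w(D) = √(4 + D)
C(q) = -24*q² (C(q) = -6*(q + q)*(q + q) = -6*2*q*2*q = -24*q²)
A = -96 (A = -24*(√(4 + 0))² = -24*(√4)² = -24*2² = -24*4 = -96)
((2 + A*(-4)) - 67)*8 = ((2 - 96*(-4)) - 67)*8 = ((2 + 384) - 67)*8 = (386 - 67)*8 = 319*8 = 2552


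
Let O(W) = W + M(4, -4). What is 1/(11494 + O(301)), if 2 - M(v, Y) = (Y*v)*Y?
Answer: 1/11733 ≈ 8.5230e-5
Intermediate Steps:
M(v, Y) = 2 - v*Y² (M(v, Y) = 2 - Y*v*Y = 2 - v*Y²)
O(W) = -62 + W (O(W) = W + (2 - 1*4*(-4)²) = W + (2 - 1*4*16) = W + (2 - 64) = W - 62 = -62 + W)
1/(11494 + O(301)) = 1/(11494 + (-62 + 301)) = 1/(11494 + 239) = 1/11733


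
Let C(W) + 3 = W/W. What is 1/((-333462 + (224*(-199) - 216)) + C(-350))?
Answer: -1/378256 ≈ -2.6437e-6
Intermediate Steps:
C(W) = -2 (C(W) = -3 + W/W = -3 + 1 = -2)
1/((-333462 + (224*(-199) - 216)) + C(-350)) = 1/((-333462 + (224*(-199) - 216)) - 2) = 1/((-333462 + (-44576 - 216)) - 2) = 1/((-333462 - 44792) - 2) = 1/(-378254 - 2) = 1/(-378256) = -1/378256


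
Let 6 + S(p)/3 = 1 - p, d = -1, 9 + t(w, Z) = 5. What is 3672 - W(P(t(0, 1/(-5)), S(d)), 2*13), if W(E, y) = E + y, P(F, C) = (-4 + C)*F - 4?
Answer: 3586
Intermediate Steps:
t(w, Z) = -4 (t(w, Z) = -9 + 5 = -4)
S(p) = -15 - 3*p (S(p) = -18 + 3*(1 - p) = -18 + (3 - 3*p) = -15 - 3*p)
P(F, C) = -4 + F*(-4 + C) (P(F, C) = F*(-4 + C) - 4 = -4 + F*(-4 + C))
3672 - W(P(t(0, 1/(-5)), S(d)), 2*13) = 3672 - ((-4 - 4*(-4) + (-15 - 3*(-1))*(-4)) + 2*13) = 3672 - ((-4 + 16 + (-15 + 3)*(-4)) + 26) = 3672 - ((-4 + 16 - 12*(-4)) + 26) = 3672 - ((-4 + 16 + 48) + 26) = 3672 - (60 + 26) = 3672 - 1*86 = 3672 - 86 = 3586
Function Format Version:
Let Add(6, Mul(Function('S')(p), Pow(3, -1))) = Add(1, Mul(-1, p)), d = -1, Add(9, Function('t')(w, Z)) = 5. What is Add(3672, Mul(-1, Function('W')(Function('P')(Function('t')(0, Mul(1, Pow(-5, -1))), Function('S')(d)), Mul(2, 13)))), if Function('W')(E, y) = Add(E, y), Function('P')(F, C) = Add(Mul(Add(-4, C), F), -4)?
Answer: 3586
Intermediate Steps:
Function('t')(w, Z) = -4 (Function('t')(w, Z) = Add(-9, 5) = -4)
Function('S')(p) = Add(-15, Mul(-3, p)) (Function('S')(p) = Add(-18, Mul(3, Add(1, Mul(-1, p)))) = Add(-18, Add(3, Mul(-3, p))) = Add(-15, Mul(-3, p)))
Function('P')(F, C) = Add(-4, Mul(F, Add(-4, C))) (Function('P')(F, C) = Add(Mul(F, Add(-4, C)), -4) = Add(-4, Mul(F, Add(-4, C))))
Add(3672, Mul(-1, Function('W')(Function('P')(Function('t')(0, Mul(1, Pow(-5, -1))), Function('S')(d)), Mul(2, 13)))) = Add(3672, Mul(-1, Add(Add(-4, Mul(-4, -4), Mul(Add(-15, Mul(-3, -1)), -4)), Mul(2, 13)))) = Add(3672, Mul(-1, Add(Add(-4, 16, Mul(Add(-15, 3), -4)), 26))) = Add(3672, Mul(-1, Add(Add(-4, 16, Mul(-12, -4)), 26))) = Add(3672, Mul(-1, Add(Add(-4, 16, 48), 26))) = Add(3672, Mul(-1, Add(60, 26))) = Add(3672, Mul(-1, 86)) = Add(3672, -86) = 3586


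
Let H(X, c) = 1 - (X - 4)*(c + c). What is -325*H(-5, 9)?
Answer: -52975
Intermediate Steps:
H(X, c) = 1 - 2*c*(-4 + X) (H(X, c) = 1 - (-4 + X)*2*c = 1 - 2*c*(-4 + X))
-325*H(-5, 9) = -325*(1 + 8*9 - 2*(-5)*9) = -325*(1 + 72 + 90) = -325*163 = -52975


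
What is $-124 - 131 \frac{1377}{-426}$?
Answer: $\frac{42521}{142} \approx 299.44$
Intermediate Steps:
$-124 - 131 \frac{1377}{-426} = -124 - 131 \cdot 1377 \left(- \frac{1}{426}\right) = -124 - - \frac{60129}{142} = -124 + \frac{60129}{142} = \frac{42521}{142}$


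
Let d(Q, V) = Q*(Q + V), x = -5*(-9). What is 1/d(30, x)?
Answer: 1/2250 ≈ 0.00044444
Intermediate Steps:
x = 45
1/d(30, x) = 1/(30*(30 + 45)) = 1/(30*75) = 1/2250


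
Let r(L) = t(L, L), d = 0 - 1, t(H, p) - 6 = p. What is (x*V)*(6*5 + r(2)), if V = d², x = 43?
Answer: 1634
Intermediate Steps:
t(H, p) = 6 + p
d = -1
r(L) = 6 + L
V = 1 (V = (-1)² = 1)
(x*V)*(6*5 + r(2)) = (43*1)*(6*5 + (6 + 2)) = 43*(30 + 8) = 43*38 = 1634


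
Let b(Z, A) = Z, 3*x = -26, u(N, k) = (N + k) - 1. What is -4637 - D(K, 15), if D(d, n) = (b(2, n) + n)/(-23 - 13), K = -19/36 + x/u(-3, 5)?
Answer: -166915/36 ≈ -4636.5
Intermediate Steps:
u(N, k) = -1 + N + k
x = -26/3 (x = (⅓)*(-26) = -26/3 ≈ -8.6667)
K = -331/36 (K = -19/36 - 26/(3*(-1 - 3 + 5)) = -19*1/36 - 26/3/1 = -19/36 - 26/3*1 = -19/36 - 26/3 = -331/36 ≈ -9.1944)
D(d, n) = -1/18 - n/36 (D(d, n) = (2 + n)/(-23 - 13) = (2 + n)/(-36) = (2 + n)*(-1/36) = -1/18 - n/36)
-4637 - D(K, 15) = -4637 - (-1/18 - 1/36*15) = -4637 - (-1/18 - 5/12) = -4637 - 1*(-17/36) = -4637 + 17/36 = -166915/36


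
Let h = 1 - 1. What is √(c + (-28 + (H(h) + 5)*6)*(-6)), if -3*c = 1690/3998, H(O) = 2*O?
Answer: I*√436635573/5997 ≈ 3.4844*I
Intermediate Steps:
h = 0
c = -845/5997 (c = -1690/(3*3998) = -⅓*845/1999 = -845/5997 ≈ -0.14090)
√(c + (-28 + (H(h) + 5)*6)*(-6)) = √(-845/5997 + (-28 + (2*0 + 5)*6)*(-6)) = √(-845/5997 + (-28 + (0 + 5)*6)*(-6)) = √(-845/5997 + (-28 + 5*6)*(-6)) = √(-845/5997 + (-28 + 30)*(-6)) = √(-845/5997 + 2*(-6)) = √(-845/5997 - 12) = √(-72809/5997) = I*√436635573/5997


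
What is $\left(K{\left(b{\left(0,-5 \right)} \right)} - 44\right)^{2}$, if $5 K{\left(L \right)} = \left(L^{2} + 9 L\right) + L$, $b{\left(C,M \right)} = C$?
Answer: $1936$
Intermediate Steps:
$K{\left(L \right)} = 2 L + \frac{L^{2}}{5}$ ($K{\left(L \right)} = \frac{\left(L^{2} + 9 L\right) + L}{5} = \frac{L^{2} + 10 L}{5} = 2 L + \frac{L^{2}}{5}$)
$\left(K{\left(b{\left(0,-5 \right)} \right)} - 44\right)^{2} = \left(\frac{1}{5} \cdot 0 \left(10 + 0\right) - 44\right)^{2} = \left(\frac{1}{5} \cdot 0 \cdot 10 - 44\right)^{2} = \left(0 - 44\right)^{2} = \left(-44\right)^{2} = 1936$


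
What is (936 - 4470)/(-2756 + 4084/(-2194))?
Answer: 646133/504229 ≈ 1.2814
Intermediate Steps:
(936 - 4470)/(-2756 + 4084/(-2194)) = -3534/(-2756 + 4084*(-1/2194)) = -3534/(-2756 - 2042/1097) = -3534/(-3025374/1097) = -3534*(-1097/3025374) = 646133/504229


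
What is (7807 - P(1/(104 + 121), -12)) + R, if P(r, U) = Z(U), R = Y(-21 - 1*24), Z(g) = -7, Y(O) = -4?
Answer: 7810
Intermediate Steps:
R = -4
P(r, U) = -7
(7807 - P(1/(104 + 121), -12)) + R = (7807 - 1*(-7)) - 4 = (7807 + 7) - 4 = 7814 - 4 = 7810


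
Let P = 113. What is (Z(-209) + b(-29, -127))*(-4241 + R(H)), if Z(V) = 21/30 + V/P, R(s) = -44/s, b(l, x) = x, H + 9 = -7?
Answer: 2454946977/4520 ≈ 5.4313e+5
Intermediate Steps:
H = -16 (H = -9 - 7 = -16)
Z(V) = 7/10 + V/113 (Z(V) = 21/30 + V/113 = 21*(1/30) + V*(1/113) = 7/10 + V/113)
(Z(-209) + b(-29, -127))*(-4241 + R(H)) = ((7/10 + (1/113)*(-209)) - 127)*(-4241 - 44/(-16)) = ((7/10 - 209/113) - 127)*(-4241 - 44*(-1/16)) = (-1299/1130 - 127)*(-4241 + 11/4) = -144809/1130*(-16953/4) = 2454946977/4520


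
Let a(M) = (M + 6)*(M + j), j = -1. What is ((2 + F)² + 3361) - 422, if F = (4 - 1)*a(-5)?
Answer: 3195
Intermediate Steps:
a(M) = (-1 + M)*(6 + M) (a(M) = (M + 6)*(M - 1) = (6 + M)*(-1 + M) = (-1 + M)*(6 + M))
F = -18 (F = (4 - 1)*(-6 + (-5)² + 5*(-5)) = 3*(-6 + 25 - 25) = 3*(-6) = -18)
((2 + F)² + 3361) - 422 = ((2 - 18)² + 3361) - 422 = ((-16)² + 3361) - 422 = (256 + 3361) - 422 = 3617 - 422 = 3195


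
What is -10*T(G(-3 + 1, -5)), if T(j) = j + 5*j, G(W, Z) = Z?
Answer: 300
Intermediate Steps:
T(j) = 6*j
-10*T(G(-3 + 1, -5)) = -60*(-5) = -10*(-30) = 300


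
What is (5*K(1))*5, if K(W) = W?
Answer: 25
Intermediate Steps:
(5*K(1))*5 = (5*1)*5 = 5*5 = 25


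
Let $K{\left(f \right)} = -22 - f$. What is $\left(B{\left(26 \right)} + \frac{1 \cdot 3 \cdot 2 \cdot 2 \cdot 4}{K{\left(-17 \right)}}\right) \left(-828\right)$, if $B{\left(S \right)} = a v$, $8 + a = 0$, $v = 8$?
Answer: $\frac{304704}{5} \approx 60941.0$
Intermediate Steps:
$a = -8$ ($a = -8 + 0 = -8$)
$B{\left(S \right)} = -64$ ($B{\left(S \right)} = \left(-8\right) 8 = -64$)
$\left(B{\left(26 \right)} + \frac{1 \cdot 3 \cdot 2 \cdot 2 \cdot 4}{K{\left(-17 \right)}}\right) \left(-828\right) = \left(-64 + \frac{1 \cdot 3 \cdot 2 \cdot 2 \cdot 4}{-22 - -17}\right) \left(-828\right) = \left(-64 + \frac{3 \cdot 4 \cdot 4}{-22 + 17}\right) \left(-828\right) = \left(-64 + \frac{3 \cdot 16}{-5}\right) \left(-828\right) = \left(-64 + 48 \left(- \frac{1}{5}\right)\right) \left(-828\right) = \left(-64 - \frac{48}{5}\right) \left(-828\right) = \left(- \frac{368}{5}\right) \left(-828\right) = \frac{304704}{5}$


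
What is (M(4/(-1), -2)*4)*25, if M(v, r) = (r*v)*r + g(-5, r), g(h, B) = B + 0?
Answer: -1800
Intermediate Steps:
g(h, B) = B
M(v, r) = r + v*r² (M(v, r) = (r*v)*r + r = v*r² + r = r + v*r²)
(M(4/(-1), -2)*4)*25 = (-2*(1 - 8/(-1))*4)*25 = (-2*(1 - 8*(-1))*4)*25 = (-2*(1 - 2*(-4))*4)*25 = (-2*(1 + 8)*4)*25 = (-2*9*4)*25 = -18*4*25 = -72*25 = -1800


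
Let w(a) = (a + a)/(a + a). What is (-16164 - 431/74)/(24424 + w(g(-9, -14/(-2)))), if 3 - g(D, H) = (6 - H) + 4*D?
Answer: -1196567/1807450 ≈ -0.66202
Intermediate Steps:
g(D, H) = -3 + H - 4*D (g(D, H) = 3 - ((6 - H) + 4*D) = 3 - (6 - H + 4*D) = 3 + (-6 + H - 4*D) = -3 + H - 4*D)
w(a) = 1 (w(a) = (2*a)/((2*a)) = (2*a)*(1/(2*a)) = 1)
(-16164 - 431/74)/(24424 + w(g(-9, -14/(-2)))) = (-16164 - 431/74)/(24424 + 1) = (-16164 + (1/74)*(-431))/24425 = (-16164 - 431/74)*(1/24425) = -1196567/74*1/24425 = -1196567/1807450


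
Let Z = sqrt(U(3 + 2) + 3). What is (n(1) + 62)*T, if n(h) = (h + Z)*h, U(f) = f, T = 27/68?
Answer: 1701/68 + 27*sqrt(2)/34 ≈ 26.138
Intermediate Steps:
T = 27/68 (T = 27*(1/68) = 27/68 ≈ 0.39706)
Z = 2*sqrt(2) (Z = sqrt((3 + 2) + 3) = sqrt(5 + 3) = sqrt(8) = 2*sqrt(2) ≈ 2.8284)
n(h) = h*(h + 2*sqrt(2)) (n(h) = (h + 2*sqrt(2))*h = h*(h + 2*sqrt(2)))
(n(1) + 62)*T = (1*(1 + 2*sqrt(2)) + 62)*(27/68) = ((1 + 2*sqrt(2)) + 62)*(27/68) = (63 + 2*sqrt(2))*(27/68) = 1701/68 + 27*sqrt(2)/34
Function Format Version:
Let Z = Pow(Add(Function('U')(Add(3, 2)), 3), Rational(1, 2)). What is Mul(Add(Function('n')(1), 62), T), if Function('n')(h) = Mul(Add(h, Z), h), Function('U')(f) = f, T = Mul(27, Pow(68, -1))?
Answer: Add(Rational(1701, 68), Mul(Rational(27, 34), Pow(2, Rational(1, 2)))) ≈ 26.138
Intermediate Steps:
T = Rational(27, 68) (T = Mul(27, Rational(1, 68)) = Rational(27, 68) ≈ 0.39706)
Z = Mul(2, Pow(2, Rational(1, 2))) (Z = Pow(Add(Add(3, 2), 3), Rational(1, 2)) = Pow(Add(5, 3), Rational(1, 2)) = Pow(8, Rational(1, 2)) = Mul(2, Pow(2, Rational(1, 2))) ≈ 2.8284)
Function('n')(h) = Mul(h, Add(h, Mul(2, Pow(2, Rational(1, 2))))) (Function('n')(h) = Mul(Add(h, Mul(2, Pow(2, Rational(1, 2)))), h) = Mul(h, Add(h, Mul(2, Pow(2, Rational(1, 2))))))
Mul(Add(Function('n')(1), 62), T) = Mul(Add(Mul(1, Add(1, Mul(2, Pow(2, Rational(1, 2))))), 62), Rational(27, 68)) = Mul(Add(Add(1, Mul(2, Pow(2, Rational(1, 2)))), 62), Rational(27, 68)) = Mul(Add(63, Mul(2, Pow(2, Rational(1, 2)))), Rational(27, 68)) = Add(Rational(1701, 68), Mul(Rational(27, 34), Pow(2, Rational(1, 2))))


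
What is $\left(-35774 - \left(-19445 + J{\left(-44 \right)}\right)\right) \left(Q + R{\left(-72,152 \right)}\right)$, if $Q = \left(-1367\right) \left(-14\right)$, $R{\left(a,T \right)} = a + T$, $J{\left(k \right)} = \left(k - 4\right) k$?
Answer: $-354399138$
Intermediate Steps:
$J{\left(k \right)} = k \left(-4 + k\right)$ ($J{\left(k \right)} = \left(-4 + k\right) k = k \left(-4 + k\right)$)
$R{\left(a,T \right)} = T + a$
$Q = 19138$
$\left(-35774 - \left(-19445 + J{\left(-44 \right)}\right)\right) \left(Q + R{\left(-72,152 \right)}\right) = \left(-35774 + \left(19445 - - 44 \left(-4 - 44\right)\right)\right) \left(19138 + \left(152 - 72\right)\right) = \left(-35774 + \left(19445 - \left(-44\right) \left(-48\right)\right)\right) \left(19138 + 80\right) = \left(-35774 + \left(19445 - 2112\right)\right) 19218 = \left(-35774 + 17333\right) 19218 = \left(-18441\right) 19218 = -354399138$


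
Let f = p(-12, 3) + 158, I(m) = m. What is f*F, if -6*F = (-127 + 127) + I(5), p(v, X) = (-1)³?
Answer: -785/6 ≈ -130.83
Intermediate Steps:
p(v, X) = -1
F = -⅚ (F = -((-127 + 127) + 5)/6 = -(0 + 5)/6 = -⅙*5 = -⅚ ≈ -0.83333)
f = 157 (f = -1 + 158 = 157)
f*F = 157*(-⅚) = -785/6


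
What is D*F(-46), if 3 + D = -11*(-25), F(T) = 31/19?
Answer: 8432/19 ≈ 443.79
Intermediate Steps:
F(T) = 31/19 (F(T) = 31*(1/19) = 31/19)
D = 272 (D = -3 - 11*(-25) = -3 + 275 = 272)
D*F(-46) = 272*(31/19) = 8432/19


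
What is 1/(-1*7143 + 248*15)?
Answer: -1/3423 ≈ -0.00029214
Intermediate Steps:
1/(-1*7143 + 248*15) = 1/(-7143 + 3720) = 1/(-3423) = -1/3423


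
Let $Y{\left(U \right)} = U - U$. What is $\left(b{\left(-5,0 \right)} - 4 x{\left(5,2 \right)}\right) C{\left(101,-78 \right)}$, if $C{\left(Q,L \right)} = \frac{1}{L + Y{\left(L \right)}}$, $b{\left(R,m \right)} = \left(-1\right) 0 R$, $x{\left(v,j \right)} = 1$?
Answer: $\frac{2}{39} \approx 0.051282$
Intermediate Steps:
$Y{\left(U \right)} = 0$
$b{\left(R,m \right)} = 0$ ($b{\left(R,m \right)} = 0 R = 0$)
$C{\left(Q,L \right)} = \frac{1}{L}$ ($C{\left(Q,L \right)} = \frac{1}{L + 0} = \frac{1}{L}$)
$\left(b{\left(-5,0 \right)} - 4 x{\left(5,2 \right)}\right) C{\left(101,-78 \right)} = \frac{0 - 4}{-78} = \left(0 - 4\right) \left(- \frac{1}{78}\right) = \left(-4\right) \left(- \frac{1}{78}\right) = \frac{2}{39}$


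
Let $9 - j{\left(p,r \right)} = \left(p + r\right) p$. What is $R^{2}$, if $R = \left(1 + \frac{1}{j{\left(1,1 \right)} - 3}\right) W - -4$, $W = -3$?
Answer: $\frac{1}{16} \approx 0.0625$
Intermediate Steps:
$j{\left(p,r \right)} = 9 - p \left(p + r\right)$ ($j{\left(p,r \right)} = 9 - \left(p + r\right) p = 9 - p \left(p + r\right)$)
$R = \frac{1}{4}$ ($R = \left(1 + \frac{1}{\left(9 - 1^{2} - 1 \cdot 1\right) - 3}\right) \left(-3\right) - -4 = \left(1 + \frac{1}{\left(9 - 1 - 1\right) - 3}\right) \left(-3\right) + 4 = \left(1 + \frac{1}{7 - 3}\right) \left(-3\right) + 4 = \left(1 + \frac{1}{4}\right) \left(-3\right) + 4 = \frac{5}{4} \left(-3\right) + 4 = - \frac{15}{4} + 4 = \frac{1}{4} \approx 0.25$)
$R^{2} = \left(\frac{1}{4}\right)^{2} = \frac{1}{16}$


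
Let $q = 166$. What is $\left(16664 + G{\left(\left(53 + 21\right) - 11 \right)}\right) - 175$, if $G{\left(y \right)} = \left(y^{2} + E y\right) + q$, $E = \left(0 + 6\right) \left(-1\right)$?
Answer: $20246$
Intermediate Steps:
$E = -6$ ($E = 6 \left(-1\right) = -6$)
$G{\left(y \right)} = 166 + y^{2} - 6 y$ ($G{\left(y \right)} = \left(y^{2} - 6 y\right) + 166 = 166 + y^{2} - 6 y$)
$\left(16664 + G{\left(\left(53 + 21\right) - 11 \right)}\right) - 175 = \left(16664 + \left(166 + \left(\left(53 + 21\right) - 11\right)^{2} - 6 \left(\left(53 + 21\right) - 11\right)\right)\right) - 175 = \left(16664 + \left(166 + \left(74 - 11\right)^{2} - 6 \left(74 - 11\right)\right)\right) - 175 = \left(16664 + \left(166 + 63^{2} - 378\right)\right) - 175 = \left(16664 + \left(166 + 3969 - 378\right)\right) - 175 = \left(16664 + 3757\right) - 175 = 20421 - 175 = 20246$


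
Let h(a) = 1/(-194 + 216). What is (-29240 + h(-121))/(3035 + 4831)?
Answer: -643279/173052 ≈ -3.7173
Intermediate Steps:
h(a) = 1/22
(-29240 + h(-121))/(3035 + 4831) = (-29240 + 1/22)/(3035 + 4831) = -643279/22/7866 = -643279/22*1/7866 = -643279/173052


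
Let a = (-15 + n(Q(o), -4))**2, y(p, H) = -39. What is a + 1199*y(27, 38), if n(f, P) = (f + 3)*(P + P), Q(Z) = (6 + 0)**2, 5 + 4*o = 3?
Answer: 60168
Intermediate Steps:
o = -1/2 (o = -5/4 + (1/4)*3 = -5/4 + 3/4 = -1/2 ≈ -0.50000)
Q(Z) = 36 (Q(Z) = 6**2 = 36)
n(f, P) = 2*P*(3 + f) (n(f, P) = (3 + f)*(2*P) = 2*P*(3 + f))
a = 106929 (a = (-15 + 2*(-4)*(3 + 36))**2 = (-15 + 2*(-4)*39)**2 = (-15 - 312)**2 = (-327)**2 = 106929)
a + 1199*y(27, 38) = 106929 + 1199*(-39) = 106929 - 46761 = 60168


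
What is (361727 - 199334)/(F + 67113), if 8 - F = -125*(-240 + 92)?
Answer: 2849/853 ≈ 3.3400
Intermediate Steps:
F = -18492 (F = 8 - (-125)*(-240 + 92) = 8 - (-125)*(-148) = 8 - 1*18500 = 8 - 18500 = -18492)
(361727 - 199334)/(F + 67113) = (361727 - 199334)/(-18492 + 67113) = 162393/48621 = 162393*(1/48621) = 2849/853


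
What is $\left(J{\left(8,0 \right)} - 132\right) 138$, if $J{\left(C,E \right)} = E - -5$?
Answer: $-17526$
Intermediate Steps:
$J{\left(C,E \right)} = 5 + E$ ($J{\left(C,E \right)} = E + 5 = 5 + E$)
$\left(J{\left(8,0 \right)} - 132\right) 138 = \left(\left(5 + 0\right) - 132\right) 138 = \left(5 - 132\right) 138 = \left(-127\right) 138 = -17526$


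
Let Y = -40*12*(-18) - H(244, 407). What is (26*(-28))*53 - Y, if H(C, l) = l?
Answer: -46817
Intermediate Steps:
Y = 8233 (Y = -40*12*(-18) - 1*407 = -480*(-18) - 407 = 8640 - 407 = 8233)
(26*(-28))*53 - Y = (26*(-28))*53 - 1*8233 = -728*53 - 8233 = -38584 - 8233 = -46817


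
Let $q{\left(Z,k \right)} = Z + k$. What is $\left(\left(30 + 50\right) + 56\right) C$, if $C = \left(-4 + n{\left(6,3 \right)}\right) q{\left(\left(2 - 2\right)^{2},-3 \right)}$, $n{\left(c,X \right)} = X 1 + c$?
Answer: $-2040$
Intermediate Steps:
$n{\left(c,X \right)} = X + c$
$C = -15$ ($C = \left(-4 + \left(3 + 6\right)\right) \left(\left(2 - 2\right)^{2} - 3\right) = \left(-4 + 9\right) \left(0^{2} - 3\right) = 5 \left(0 - 3\right) = 5 \left(-3\right) = -15$)
$\left(\left(30 + 50\right) + 56\right) C = \left(\left(30 + 50\right) + 56\right) \left(-15\right) = \left(80 + 56\right) \left(-15\right) = 136 \left(-15\right) = -2040$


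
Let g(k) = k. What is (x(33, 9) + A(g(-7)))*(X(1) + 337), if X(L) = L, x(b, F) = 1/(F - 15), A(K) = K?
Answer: -7267/3 ≈ -2422.3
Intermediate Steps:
x(b, F) = 1/(-15 + F)
(x(33, 9) + A(g(-7)))*(X(1) + 337) = (1/(-15 + 9) - 7)*(1 + 337) = (1/(-6) - 7)*338 = (-⅙ - 7)*338 = -43/6*338 = -7267/3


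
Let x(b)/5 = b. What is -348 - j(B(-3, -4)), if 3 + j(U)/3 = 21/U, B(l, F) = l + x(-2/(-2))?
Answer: -741/2 ≈ -370.50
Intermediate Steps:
x(b) = 5*b
B(l, F) = 5 + l (B(l, F) = l + 5*(-2/(-2)) = l + 5*(-2*(-½)) = l + 5*1 = l + 5 = 5 + l)
j(U) = -9 + 63/U (j(U) = -9 + 3*(21/U) = -9 + 63/U)
-348 - j(B(-3, -4)) = -348 - (-9 + 63/(5 - 3)) = -348 - (-9 + 63/2) = -348 - 1*45/2 = -348 - 45/2 = -741/2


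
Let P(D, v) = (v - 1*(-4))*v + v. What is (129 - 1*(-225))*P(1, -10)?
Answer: 17700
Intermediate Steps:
P(D, v) = v + v*(4 + v) (P(D, v) = (v + 4)*v + v = (4 + v)*v + v = v*(4 + v) + v = v + v*(4 + v))
(129 - 1*(-225))*P(1, -10) = (129 - 1*(-225))*(-10*(5 - 10)) = (129 + 225)*(-10*(-5)) = 354*50 = 17700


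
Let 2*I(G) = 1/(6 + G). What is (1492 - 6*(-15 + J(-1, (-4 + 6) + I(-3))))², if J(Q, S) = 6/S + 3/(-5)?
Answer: 10400736256/4225 ≈ 2.4617e+6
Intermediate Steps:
I(G) = 1/(2*(6 + G))
J(Q, S) = -⅗ + 6/S (J(Q, S) = 6/S + 3*(-⅕) = 6/S - ⅗ = -⅗ + 6/S)
(1492 - 6*(-15 + J(-1, (-4 + 6) + I(-3))))² = (1492 - 6*(-15 + (-⅗ + 6/((-4 + 6) + 1/(2*(6 - 3))))))² = (1492 - 6*(-15 + (-⅗ + 6/(2 + (½)/3))))² = (1492 - 6*(-15 + (-⅗ + 6/(2 + (½)*(⅓)))))² = (1492 - 6*(-15 + (-⅗ + 6/(2 + ⅙))))² = (1492 - 6*(-15 + (-⅗ + 6/(13/6))))² = (1492 - 6*(-15 + (-⅗ + 6*(6/13))))² = (1492 - 6*(-15 + (-⅗ + 36/13)))² = (1492 - 6*(-15 + 141/65))² = (1492 - 6*(-834/65))² = (1492 + 5004/65)² = (101984/65)² = 10400736256/4225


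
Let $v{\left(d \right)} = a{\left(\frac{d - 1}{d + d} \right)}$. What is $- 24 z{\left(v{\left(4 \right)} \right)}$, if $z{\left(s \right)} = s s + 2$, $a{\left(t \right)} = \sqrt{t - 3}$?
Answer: $15$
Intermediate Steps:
$a{\left(t \right)} = \sqrt{-3 + t}$
$v{\left(d \right)} = \sqrt{-3 + \frac{-1 + d}{2 d}}$ ($v{\left(d \right)} = \sqrt{-3 + \frac{d - 1}{d + d}} = \sqrt{-3 + \frac{-1 + d}{2 d}}$)
$z{\left(s \right)} = 2 + s^{2}$ ($z{\left(s \right)} = s^{2} + 2 = 2 + s^{2}$)
$- 24 z{\left(v{\left(4 \right)} \right)} = - 24 \left(2 + \left(\frac{\sqrt{-10 - \frac{2}{4}}}{2}\right)^{2}\right) = - 24 \left(2 + \left(\frac{\sqrt{-10 - \frac{1}{2}}}{2}\right)^{2}\right) = - 24 \left(2 + \left(\frac{\sqrt{- \frac{21}{2}}}{2}\right)^{2}\right) = - 24 \left(2 + \left(\frac{\frac{1}{2} i \sqrt{42}}{2}\right)^{2}\right) = - 24 \left(2 + \left(\frac{i \sqrt{42}}{4}\right)^{2}\right) = - 24 \left(2 - \frac{21}{8}\right) = \left(-24\right) \left(- \frac{5}{8}\right) = 15$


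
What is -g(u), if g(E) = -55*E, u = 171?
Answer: 9405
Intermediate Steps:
-g(u) = -(-55)*171 = -1*(-9405) = 9405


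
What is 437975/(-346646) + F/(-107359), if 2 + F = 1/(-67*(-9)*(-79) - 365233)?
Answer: -693324698284538/548756840166185 ≈ -1.2634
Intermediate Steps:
F = -825741/412870 (F = -2 + 1/(-67*(-9)*(-79) - 365233) = -2 + 1/(603*(-79) - 365233) = -2 + 1/(-47637 - 365233) = -2 + 1/(-412870) = -2 - 1/412870 = -825741/412870 ≈ -2.0000)
437975/(-346646) + F/(-107359) = 437975/(-346646) - 825741/412870/(-107359) = 437975*(-1/346646) - 825741/412870*(-1/107359) = -437975/346646 + 117963/6332187190 = -693324698284538/548756840166185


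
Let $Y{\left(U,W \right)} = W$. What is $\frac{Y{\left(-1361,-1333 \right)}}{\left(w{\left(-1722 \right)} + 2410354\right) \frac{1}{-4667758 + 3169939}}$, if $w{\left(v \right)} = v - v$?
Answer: $\frac{1996592727}{2410354} \approx 828.34$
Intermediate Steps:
$w{\left(v \right)} = 0$
$\frac{Y{\left(-1361,-1333 \right)}}{\left(w{\left(-1722 \right)} + 2410354\right) \frac{1}{-4667758 + 3169939}} = - \frac{1333}{\left(0 + 2410354\right) \frac{1}{-4667758 + 3169939}} = - \frac{1333}{2410354 \frac{1}{-1497819}} = - \frac{1333}{2410354 \left(- \frac{1}{1497819}\right)} = - \frac{1333}{- \frac{2410354}{1497819}} = \left(-1333\right) \left(- \frac{1497819}{2410354}\right) = \frac{1996592727}{2410354}$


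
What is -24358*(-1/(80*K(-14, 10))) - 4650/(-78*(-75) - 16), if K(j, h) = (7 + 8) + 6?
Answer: 33573143/2450280 ≈ 13.702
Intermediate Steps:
K(j, h) = 21 (K(j, h) = 15 + 6 = 21)
-24358*(-1/(80*K(-14, 10))) - 4650/(-78*(-75) - 16) = -24358/(21*(-80)) - 4650/(-78*(-75) - 16) = -24358/(-1680) - 4650/(5850 - 16) = -24358*(-1/1680) - 4650/5834 = 12179/840 - 4650*1/5834 = 12179/840 - 2325/2917 = 33573143/2450280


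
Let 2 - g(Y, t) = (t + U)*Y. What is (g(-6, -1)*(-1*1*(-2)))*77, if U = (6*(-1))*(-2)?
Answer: 10472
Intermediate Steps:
U = 12 (U = -6*(-2) = 12)
g(Y, t) = 2 - Y*(12 + t) (g(Y, t) = 2 - (t + 12)*Y = 2 - (12 + t)*Y = 2 - Y*(12 + t))
(g(-6, -1)*(-1*1*(-2)))*77 = ((2 - 12*(-6) - 1*(-6)*(-1))*(-1*1*(-2)))*77 = ((2 + 72 - 6)*(-1*(-2)))*77 = (68*2)*77 = 136*77 = 10472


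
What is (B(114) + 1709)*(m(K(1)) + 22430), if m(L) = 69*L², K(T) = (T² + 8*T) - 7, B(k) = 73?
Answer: 40462092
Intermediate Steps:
K(T) = -7 + T² + 8*T
(B(114) + 1709)*(m(K(1)) + 22430) = (73 + 1709)*(69*(-7 + 1² + 8*1)² + 22430) = 1782*(69*(-7 + 1 + 8)² + 22430) = 1782*(69*2² + 22430) = 1782*(69*4 + 22430) = 1782*(276 + 22430) = 1782*22706 = 40462092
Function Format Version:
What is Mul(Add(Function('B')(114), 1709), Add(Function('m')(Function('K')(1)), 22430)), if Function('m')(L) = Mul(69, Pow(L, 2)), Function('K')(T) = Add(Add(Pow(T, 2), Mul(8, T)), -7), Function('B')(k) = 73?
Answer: 40462092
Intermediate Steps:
Function('K')(T) = Add(-7, Pow(T, 2), Mul(8, T))
Mul(Add(Function('B')(114), 1709), Add(Function('m')(Function('K')(1)), 22430)) = Mul(Add(73, 1709), Add(Mul(69, Pow(Add(-7, Pow(1, 2), Mul(8, 1)), 2)), 22430)) = Mul(1782, Add(Mul(69, Pow(Add(-7, 1, 8), 2)), 22430)) = Mul(1782, Add(Mul(69, Pow(2, 2)), 22430)) = Mul(1782, Add(Mul(69, 4), 22430)) = Mul(1782, Add(276, 22430)) = Mul(1782, 22706) = 40462092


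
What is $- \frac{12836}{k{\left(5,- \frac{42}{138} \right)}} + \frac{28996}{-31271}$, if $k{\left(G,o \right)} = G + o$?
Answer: $- \frac{2308801589}{844317} \approx -2734.5$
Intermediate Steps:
$- \frac{12836}{k{\left(5,- \frac{42}{138} \right)}} + \frac{28996}{-31271} = - \frac{12836}{5 - \frac{42}{138}} + \frac{28996}{-31271} = - \frac{12836}{5 - \frac{7}{23}} + 28996 \left(- \frac{1}{31271}\right) = - \frac{12836}{5 - \frac{7}{23}} - \frac{28996}{31271} = - \frac{12836}{\frac{108}{23}} - \frac{28996}{31271} = \left(-12836\right) \frac{23}{108} - \frac{28996}{31271} = - \frac{73807}{27} - \frac{28996}{31271} = - \frac{2308801589}{844317}$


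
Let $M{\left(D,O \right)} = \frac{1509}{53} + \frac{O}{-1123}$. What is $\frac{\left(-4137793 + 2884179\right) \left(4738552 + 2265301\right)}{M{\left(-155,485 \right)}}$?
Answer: $- \frac{261292224416234549}{834451} \approx -3.1313 \cdot 10^{11}$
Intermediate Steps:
$M{\left(D,O \right)} = \frac{1509}{53} - \frac{O}{1123}$ ($M{\left(D,O \right)} = 1509 \cdot \frac{1}{53} + O \left(- \frac{1}{1123}\right) = \frac{1509}{53} - \frac{O}{1123}$)
$\frac{\left(-4137793 + 2884179\right) \left(4738552 + 2265301\right)}{M{\left(-155,485 \right)}} = \frac{\left(-4137793 + 2884179\right) \left(4738552 + 2265301\right)}{\frac{1509}{53} - \frac{485}{1123}} = \frac{\left(-1253614\right) 7003853}{\frac{1509}{53} - \frac{485}{1123}} = - \frac{8780128174742}{\frac{1668902}{59519}} = \left(-8780128174742\right) \frac{59519}{1668902} = - \frac{261292224416234549}{834451}$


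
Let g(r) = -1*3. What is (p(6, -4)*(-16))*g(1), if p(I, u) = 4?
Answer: 192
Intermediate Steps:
g(r) = -3
(p(6, -4)*(-16))*g(1) = (4*(-16))*(-3) = -64*(-3) = 192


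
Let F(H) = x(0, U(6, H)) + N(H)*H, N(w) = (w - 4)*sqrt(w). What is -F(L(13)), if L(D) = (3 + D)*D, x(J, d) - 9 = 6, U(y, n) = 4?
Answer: -15 - 169728*sqrt(13) ≈ -6.1198e+5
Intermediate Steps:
N(w) = sqrt(w)*(-4 + w) (N(w) = (-4 + w)*sqrt(w) = sqrt(w)*(-4 + w))
x(J, d) = 15 (x(J, d) = 9 + 6 = 15)
L(D) = D*(3 + D)
F(H) = 15 + H**(3/2)*(-4 + H) (F(H) = 15 + (sqrt(H)*(-4 + H))*H = 15 + H**(3/2)*(-4 + H))
-F(L(13)) = -(15 + (13*(3 + 13))**(3/2)*(-4 + 13*(3 + 13))) = -(15 + (13*16)**(3/2)*(-4 + 13*16)) = -(15 + 208**(3/2)*(-4 + 208)) = -(15 + (832*sqrt(13))*204) = -(15 + 169728*sqrt(13)) = -15 - 169728*sqrt(13)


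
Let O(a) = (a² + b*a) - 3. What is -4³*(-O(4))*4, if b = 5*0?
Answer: 3328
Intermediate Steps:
b = 0
O(a) = -3 + a² (O(a) = (a² + 0*a) - 3 = (a² + 0) - 3 = a² - 3 = -3 + a²)
-4³*(-O(4))*4 = -4³*(-(-3 + 4²))*4 = -64*(-(-3 + 16))*4 = -64*(-1*13)*4 = -64*(-13)*4 = -(-832)*4 = -1*(-3328) = 3328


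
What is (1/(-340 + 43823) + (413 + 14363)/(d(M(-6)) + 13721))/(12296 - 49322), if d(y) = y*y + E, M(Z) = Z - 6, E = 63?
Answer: -13385807/467168785413 ≈ -2.8653e-5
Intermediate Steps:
M(Z) = -6 + Z
d(y) = 63 + y² (d(y) = y*y + 63 = y² + 63 = 63 + y²)
(1/(-340 + 43823) + (413 + 14363)/(d(M(-6)) + 13721))/(12296 - 49322) = (1/(-340 + 43823) + (413 + 14363)/((63 + (-6 - 6)²) + 13721))/(12296 - 49322) = (1/43483 + 14776/((63 + (-12)²) + 13721))/(-37026) = (1/43483 + 14776/((63 + 144) + 13721))*(-1/37026) = (1/43483 + 14776/(207 + 13721))*(-1/37026) = (1/43483 + 14776/13928)*(-1/37026) = (1/43483 + 14776*(1/13928))*(-1/37026) = (1/43483 + 1847/1741)*(-1/37026) = (80314842/75703903)*(-1/37026) = -13385807/467168785413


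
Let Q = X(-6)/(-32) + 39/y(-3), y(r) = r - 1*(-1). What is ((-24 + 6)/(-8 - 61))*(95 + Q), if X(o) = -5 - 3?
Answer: 909/46 ≈ 19.761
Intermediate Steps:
X(o) = -8
y(r) = 1 + r (y(r) = r + 1 = 1 + r)
Q = -77/4 (Q = -8/(-32) + 39/(1 - 3) = -8*(-1/32) + 39/(-2) = 1/4 + 39*(-1/2) = 1/4 - 39/2 = -77/4 ≈ -19.250)
((-24 + 6)/(-8 - 61))*(95 + Q) = ((-24 + 6)/(-8 - 61))*(95 - 77/4) = -18/(-69)*(303/4) = -18*(-1/69)*(303/4) = (6/23)*(303/4) = 909/46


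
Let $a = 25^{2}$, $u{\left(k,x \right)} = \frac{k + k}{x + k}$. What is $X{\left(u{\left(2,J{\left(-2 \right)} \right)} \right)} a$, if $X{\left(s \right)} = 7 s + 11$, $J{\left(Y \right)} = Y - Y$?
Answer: $15625$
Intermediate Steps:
$J{\left(Y \right)} = 0$
$u{\left(k,x \right)} = \frac{2 k}{k + x}$
$X{\left(s \right)} = 11 + 7 s$
$a = 625$
$X{\left(u{\left(2,J{\left(-2 \right)} \right)} \right)} a = \left(11 + 7 \cdot 2 \cdot 2 \frac{1}{2 + 0}\right) 625 = \left(11 + 7 \cdot 2 \cdot 2 \cdot \frac{1}{2}\right) 625 = \left(11 + 7 \cdot 2\right) 625 = \left(11 + 14\right) 625 = 25 \cdot 625 = 15625$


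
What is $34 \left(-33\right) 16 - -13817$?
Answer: $-4135$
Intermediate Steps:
$34 \left(-33\right) 16 - -13817 = \left(-1122\right) 16 + 13817 = -17952 + 13817 = -4135$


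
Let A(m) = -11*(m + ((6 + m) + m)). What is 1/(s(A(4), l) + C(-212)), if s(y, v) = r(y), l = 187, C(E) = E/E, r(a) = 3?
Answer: ¼ ≈ 0.25000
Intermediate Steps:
C(E) = 1
A(m) = -66 - 33*m (A(m) = -11*(m + (6 + 2*m)) = -11*(6 + 3*m) = -66 - 33*m)
s(y, v) = 3
1/(s(A(4), l) + C(-212)) = 1/(3 + 1) = 1/4 = ¼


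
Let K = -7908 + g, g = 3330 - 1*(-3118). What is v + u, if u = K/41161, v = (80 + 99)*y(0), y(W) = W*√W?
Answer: -1460/41161 ≈ -0.035470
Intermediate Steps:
y(W) = W^(3/2)
g = 6448 (g = 3330 + 3118 = 6448)
v = 0 (v = (80 + 99)*0^(3/2) = 179*0 = 0)
K = -1460 (K = -7908 + 6448 = -1460)
u = -1460/41161 ≈ -0.035470
v + u = 0 - 1460/41161 = -1460/41161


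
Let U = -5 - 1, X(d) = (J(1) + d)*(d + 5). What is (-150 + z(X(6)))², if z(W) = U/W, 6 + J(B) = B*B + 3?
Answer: 10909809/484 ≈ 22541.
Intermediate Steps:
J(B) = -3 + B² (J(B) = -6 + (B*B + 3) = -6 + (B² + 3) = -6 + (3 + B²) = -3 + B²)
X(d) = (-2 + d)*(5 + d) (X(d) = ((-3 + 1²) + d)*(d + 5) = ((-3 + 1) + d)*(5 + d) = (-2 + d)*(5 + d))
U = -6
z(W) = -6/W
(-150 + z(X(6)))² = (-150 - 6/(-10 + 6² + 3*6))² = (-150 - 6/(-10 + 36 + 18))² = (-150 - 6/44)² = (-150 - 6*1/44)² = (-150 - 3/22)² = (-3303/22)² = 10909809/484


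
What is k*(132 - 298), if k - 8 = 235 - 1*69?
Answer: -28884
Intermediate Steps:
k = 174 (k = 8 + (235 - 1*69) = 8 + (235 - 69) = 8 + 166 = 174)
k*(132 - 298) = 174*(132 - 298) = 174*(-166) = -28884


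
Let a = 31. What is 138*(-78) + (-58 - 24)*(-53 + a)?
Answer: -8960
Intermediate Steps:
138*(-78) + (-58 - 24)*(-53 + a) = 138*(-78) + (-58 - 24)*(-53 + 31) = -10764 - 82*(-22) = -10764 + 1804 = -8960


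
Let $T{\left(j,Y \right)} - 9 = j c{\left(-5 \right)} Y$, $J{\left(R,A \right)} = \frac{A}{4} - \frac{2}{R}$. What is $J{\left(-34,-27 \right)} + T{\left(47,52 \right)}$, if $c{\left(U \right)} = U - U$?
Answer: $\frac{157}{68} \approx 2.3088$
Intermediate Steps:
$c{\left(U \right)} = 0$
$J{\left(R,A \right)} = - \frac{2}{R} + \frac{A}{4}$ ($J{\left(R,A \right)} = A \frac{1}{4} - \frac{2}{R} = \frac{A}{4} - \frac{2}{R} = - \frac{2}{R} + \frac{A}{4}$)
$T{\left(j,Y \right)} = 9$ ($T{\left(j,Y \right)} = 9 + j 0 Y = 9 + 0 Y = 9 + 0 = 9$)
$J{\left(-34,-27 \right)} + T{\left(47,52 \right)} = \left(- \frac{2}{-34} + \frac{1}{4} \left(-27\right)\right) + 9 = \left(\left(-2\right) \left(- \frac{1}{34}\right) - \frac{27}{4}\right) + 9 = \left(\frac{1}{17} - \frac{27}{4}\right) + 9 = - \frac{455}{68} + 9 = \frac{157}{68}$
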